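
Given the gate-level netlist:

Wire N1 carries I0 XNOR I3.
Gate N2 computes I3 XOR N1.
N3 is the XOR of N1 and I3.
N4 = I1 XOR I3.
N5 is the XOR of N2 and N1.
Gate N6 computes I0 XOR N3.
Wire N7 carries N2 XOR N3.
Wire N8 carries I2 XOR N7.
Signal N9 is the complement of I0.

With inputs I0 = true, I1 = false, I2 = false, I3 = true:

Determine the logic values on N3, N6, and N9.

N1 = I0 XNOR I3 = true XNOR true = true
N3 = N1 XOR I3 = true XOR true = false
N6 = I0 XOR N3 = true XOR false = true
N9 = NOT I0 = NOT true = false

N3 = false, N6 = true, N9 = false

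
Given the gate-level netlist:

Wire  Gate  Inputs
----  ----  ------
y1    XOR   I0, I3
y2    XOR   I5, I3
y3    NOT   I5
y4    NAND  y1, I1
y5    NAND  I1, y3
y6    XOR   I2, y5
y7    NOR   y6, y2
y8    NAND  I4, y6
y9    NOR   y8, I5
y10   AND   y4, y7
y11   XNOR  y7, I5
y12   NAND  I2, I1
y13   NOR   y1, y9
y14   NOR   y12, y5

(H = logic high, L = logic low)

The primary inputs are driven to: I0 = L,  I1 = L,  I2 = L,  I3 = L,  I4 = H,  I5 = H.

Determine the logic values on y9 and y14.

y3 = NOT I5 = NOT H = L
y5 = I1 NAND y3 = L NAND L = H
y6 = I2 XOR y5 = L XOR H = H
y8 = I4 NAND y6 = H NAND H = L
y9 = y8 NOR I5 = L NOR H = L
y12 = I2 NAND I1 = L NAND L = H
y14 = y12 NOR y5 = H NOR H = L

y9 = L  y14 = L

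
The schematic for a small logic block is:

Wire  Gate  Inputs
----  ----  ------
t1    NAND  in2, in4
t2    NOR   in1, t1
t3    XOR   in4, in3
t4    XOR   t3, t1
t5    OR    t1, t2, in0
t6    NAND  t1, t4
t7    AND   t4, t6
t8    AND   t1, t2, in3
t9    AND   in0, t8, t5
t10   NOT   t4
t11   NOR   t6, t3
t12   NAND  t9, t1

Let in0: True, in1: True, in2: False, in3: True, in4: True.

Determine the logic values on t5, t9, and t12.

t5 = True, t9 = False, t12 = True

t1 = in2 NAND in4 = False NAND True = True
t2 = in1 NOR t1 = True NOR True = False
t5 = t1 OR t2 OR in0 = True OR False OR True = True
t8 = t1 AND t2 AND in3 = True AND False AND True = False
t9 = in0 AND t8 AND t5 = True AND False AND True = False
t12 = t9 NAND t1 = False NAND True = True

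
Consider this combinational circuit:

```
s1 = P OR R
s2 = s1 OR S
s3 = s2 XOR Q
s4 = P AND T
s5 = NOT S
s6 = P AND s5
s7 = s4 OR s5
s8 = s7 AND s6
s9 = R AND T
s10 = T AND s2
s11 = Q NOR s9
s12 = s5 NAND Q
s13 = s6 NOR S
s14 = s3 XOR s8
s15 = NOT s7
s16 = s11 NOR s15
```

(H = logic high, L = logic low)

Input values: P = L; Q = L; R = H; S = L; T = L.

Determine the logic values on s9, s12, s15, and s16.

s9 = L, s12 = H, s15 = L, s16 = L

s4 = P AND T = L AND L = L
s5 = NOT S = NOT L = H
s7 = s4 OR s5 = L OR H = H
s9 = R AND T = H AND L = L
s11 = Q NOR s9 = L NOR L = H
s12 = s5 NAND Q = H NAND L = H
s15 = NOT s7 = NOT H = L
s16 = s11 NOR s15 = H NOR L = L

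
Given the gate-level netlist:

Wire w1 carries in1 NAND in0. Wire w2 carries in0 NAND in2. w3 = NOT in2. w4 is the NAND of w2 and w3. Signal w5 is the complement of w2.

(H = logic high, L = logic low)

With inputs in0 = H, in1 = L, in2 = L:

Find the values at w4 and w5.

w2 = in0 NAND in2 = H NAND L = H
w3 = NOT in2 = NOT L = H
w4 = w2 NAND w3 = H NAND H = L
w5 = NOT w2 = NOT H = L

w4 = L, w5 = L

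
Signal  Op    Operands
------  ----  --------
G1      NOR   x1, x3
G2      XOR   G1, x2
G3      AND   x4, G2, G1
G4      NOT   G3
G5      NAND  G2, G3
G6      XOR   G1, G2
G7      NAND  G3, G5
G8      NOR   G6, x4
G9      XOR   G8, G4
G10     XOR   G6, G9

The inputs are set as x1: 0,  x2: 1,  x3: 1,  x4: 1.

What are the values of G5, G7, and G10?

G5 = 1  G7 = 1  G10 = 0

G1 = x1 NOR x3 = 0 NOR 1 = 0
G2 = G1 XOR x2 = 0 XOR 1 = 1
G3 = x4 AND G2 AND G1 = 1 AND 1 AND 0 = 0
G4 = NOT G3 = NOT 0 = 1
G5 = G2 NAND G3 = 1 NAND 0 = 1
G6 = G1 XOR G2 = 0 XOR 1 = 1
G7 = G3 NAND G5 = 0 NAND 1 = 1
G8 = G6 NOR x4 = 1 NOR 1 = 0
G9 = G8 XOR G4 = 0 XOR 1 = 1
G10 = G6 XOR G9 = 1 XOR 1 = 0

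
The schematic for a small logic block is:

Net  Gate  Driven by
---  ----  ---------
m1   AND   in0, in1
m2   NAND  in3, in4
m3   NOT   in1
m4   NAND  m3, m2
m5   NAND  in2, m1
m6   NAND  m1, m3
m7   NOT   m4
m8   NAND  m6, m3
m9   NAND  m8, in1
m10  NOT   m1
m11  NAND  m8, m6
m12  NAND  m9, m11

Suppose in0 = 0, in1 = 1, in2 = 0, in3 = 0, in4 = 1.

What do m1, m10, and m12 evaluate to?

m1 = 0, m10 = 1, m12 = 1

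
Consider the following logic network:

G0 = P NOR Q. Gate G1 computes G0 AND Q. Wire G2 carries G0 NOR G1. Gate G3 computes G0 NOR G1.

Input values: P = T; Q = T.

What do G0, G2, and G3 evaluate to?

G0 = F  G2 = T  G3 = T

G0 = P NOR Q = T NOR T = F
G1 = G0 AND Q = F AND T = F
G2 = G0 NOR G1 = F NOR F = T
G3 = G0 NOR G1 = F NOR F = T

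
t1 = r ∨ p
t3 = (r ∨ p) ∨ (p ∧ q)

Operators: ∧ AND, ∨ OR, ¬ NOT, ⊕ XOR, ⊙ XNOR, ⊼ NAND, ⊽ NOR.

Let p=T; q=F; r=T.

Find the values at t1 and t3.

t1 = T; t3 = T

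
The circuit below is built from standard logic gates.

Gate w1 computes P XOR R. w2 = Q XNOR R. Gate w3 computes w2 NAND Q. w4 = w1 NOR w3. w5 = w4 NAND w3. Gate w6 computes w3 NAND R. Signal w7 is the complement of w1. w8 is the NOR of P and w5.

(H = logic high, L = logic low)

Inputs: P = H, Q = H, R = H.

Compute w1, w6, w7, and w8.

w1 = L, w6 = H, w7 = H, w8 = L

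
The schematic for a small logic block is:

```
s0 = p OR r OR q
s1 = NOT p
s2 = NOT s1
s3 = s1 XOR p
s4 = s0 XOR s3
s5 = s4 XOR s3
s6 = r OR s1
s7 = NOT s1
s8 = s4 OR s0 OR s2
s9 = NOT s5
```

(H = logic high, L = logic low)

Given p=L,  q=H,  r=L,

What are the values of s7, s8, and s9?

s7 = L, s8 = H, s9 = L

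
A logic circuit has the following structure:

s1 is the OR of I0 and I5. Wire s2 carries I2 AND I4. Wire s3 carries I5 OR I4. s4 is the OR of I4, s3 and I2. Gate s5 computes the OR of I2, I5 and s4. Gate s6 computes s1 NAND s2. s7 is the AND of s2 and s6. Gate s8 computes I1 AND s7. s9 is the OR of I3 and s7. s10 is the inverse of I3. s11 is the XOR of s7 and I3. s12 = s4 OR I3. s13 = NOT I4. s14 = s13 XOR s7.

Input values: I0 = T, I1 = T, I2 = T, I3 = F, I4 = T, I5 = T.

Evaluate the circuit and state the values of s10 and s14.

s10 = T  s14 = F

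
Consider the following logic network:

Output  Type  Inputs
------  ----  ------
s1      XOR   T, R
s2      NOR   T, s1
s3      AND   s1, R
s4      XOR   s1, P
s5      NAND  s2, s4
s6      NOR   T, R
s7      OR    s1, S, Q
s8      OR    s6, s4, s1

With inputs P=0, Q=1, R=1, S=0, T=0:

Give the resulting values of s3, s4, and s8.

s1 = T XOR R = 0 XOR 1 = 1
s3 = s1 AND R = 1 AND 1 = 1
s4 = s1 XOR P = 1 XOR 0 = 1
s6 = T NOR R = 0 NOR 1 = 0
s8 = s6 OR s4 OR s1 = 0 OR 1 OR 1 = 1

s3 = 1; s4 = 1; s8 = 1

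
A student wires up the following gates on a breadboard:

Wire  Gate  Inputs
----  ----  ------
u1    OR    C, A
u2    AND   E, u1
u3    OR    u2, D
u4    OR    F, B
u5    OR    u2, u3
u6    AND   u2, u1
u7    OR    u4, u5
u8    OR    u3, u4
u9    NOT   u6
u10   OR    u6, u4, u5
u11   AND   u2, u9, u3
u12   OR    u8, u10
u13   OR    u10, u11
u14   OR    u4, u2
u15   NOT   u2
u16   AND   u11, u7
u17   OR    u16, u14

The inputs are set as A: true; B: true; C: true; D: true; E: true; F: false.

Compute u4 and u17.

u4 = true, u17 = true

u1 = C OR A = true OR true = true
u2 = E AND u1 = true AND true = true
u3 = u2 OR D = true OR true = true
u4 = F OR B = false OR true = true
u5 = u2 OR u3 = true OR true = true
u6 = u2 AND u1 = true AND true = true
u7 = u4 OR u5 = true OR true = true
u9 = NOT u6 = NOT true = false
u11 = u2 AND u9 AND u3 = true AND false AND true = false
u14 = u4 OR u2 = true OR true = true
u16 = u11 AND u7 = false AND true = false
u17 = u16 OR u14 = false OR true = true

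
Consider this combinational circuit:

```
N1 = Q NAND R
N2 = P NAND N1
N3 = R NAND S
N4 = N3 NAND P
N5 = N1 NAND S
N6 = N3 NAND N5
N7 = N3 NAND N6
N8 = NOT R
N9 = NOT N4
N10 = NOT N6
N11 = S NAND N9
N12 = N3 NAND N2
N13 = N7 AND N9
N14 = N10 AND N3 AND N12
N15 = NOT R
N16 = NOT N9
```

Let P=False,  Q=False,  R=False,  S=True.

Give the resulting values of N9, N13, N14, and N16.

N1 = Q NAND R = False NAND False = True
N2 = P NAND N1 = False NAND True = True
N3 = R NAND S = False NAND True = True
N4 = N3 NAND P = True NAND False = True
N5 = N1 NAND S = True NAND True = False
N6 = N3 NAND N5 = True NAND False = True
N7 = N3 NAND N6 = True NAND True = False
N9 = NOT N4 = NOT True = False
N10 = NOT N6 = NOT True = False
N12 = N3 NAND N2 = True NAND True = False
N13 = N7 AND N9 = False AND False = False
N14 = N10 AND N3 AND N12 = False AND True AND False = False
N16 = NOT N9 = NOT False = True

N9 = False, N13 = False, N14 = False, N16 = True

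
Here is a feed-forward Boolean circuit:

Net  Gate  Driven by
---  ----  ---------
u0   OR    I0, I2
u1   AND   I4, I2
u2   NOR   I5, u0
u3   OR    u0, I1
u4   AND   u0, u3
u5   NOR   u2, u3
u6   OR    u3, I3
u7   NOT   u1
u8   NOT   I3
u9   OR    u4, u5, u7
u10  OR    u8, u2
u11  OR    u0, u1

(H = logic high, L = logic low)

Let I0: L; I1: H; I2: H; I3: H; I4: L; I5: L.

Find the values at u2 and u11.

u2 = L  u11 = H

u0 = I0 OR I2 = L OR H = H
u1 = I4 AND I2 = L AND H = L
u2 = I5 NOR u0 = L NOR H = L
u11 = u0 OR u1 = H OR L = H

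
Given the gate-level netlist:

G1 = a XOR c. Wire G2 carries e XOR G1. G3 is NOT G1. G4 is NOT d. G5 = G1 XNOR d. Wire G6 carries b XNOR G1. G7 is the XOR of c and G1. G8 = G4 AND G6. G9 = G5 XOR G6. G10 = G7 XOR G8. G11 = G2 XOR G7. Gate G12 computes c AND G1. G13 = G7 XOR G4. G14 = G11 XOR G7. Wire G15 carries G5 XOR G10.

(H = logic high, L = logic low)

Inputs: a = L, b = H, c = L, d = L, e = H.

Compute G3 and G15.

G1 = a XOR c = L XOR L = L
G3 = NOT G1 = NOT L = H
G4 = NOT d = NOT L = H
G5 = G1 XNOR d = L XNOR L = H
G6 = b XNOR G1 = H XNOR L = L
G7 = c XOR G1 = L XOR L = L
G8 = G4 AND G6 = H AND L = L
G10 = G7 XOR G8 = L XOR L = L
G15 = G5 XOR G10 = H XOR L = H

G3 = H  G15 = H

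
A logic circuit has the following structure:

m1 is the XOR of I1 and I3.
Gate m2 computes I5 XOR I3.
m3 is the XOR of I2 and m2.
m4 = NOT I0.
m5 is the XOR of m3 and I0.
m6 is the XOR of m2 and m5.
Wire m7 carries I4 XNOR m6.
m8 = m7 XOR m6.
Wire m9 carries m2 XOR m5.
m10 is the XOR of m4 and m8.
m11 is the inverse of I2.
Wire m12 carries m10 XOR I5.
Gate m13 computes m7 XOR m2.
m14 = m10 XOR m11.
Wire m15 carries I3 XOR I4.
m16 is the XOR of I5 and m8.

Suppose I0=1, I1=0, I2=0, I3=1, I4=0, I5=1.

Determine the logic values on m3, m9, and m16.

m3 = 0; m9 = 1; m16 = 0

m2 = I5 XOR I3 = 1 XOR 1 = 0
m3 = I2 XOR m2 = 0 XOR 0 = 0
m5 = m3 XOR I0 = 0 XOR 1 = 1
m6 = m2 XOR m5 = 0 XOR 1 = 1
m7 = I4 XNOR m6 = 0 XNOR 1 = 0
m8 = m7 XOR m6 = 0 XOR 1 = 1
m9 = m2 XOR m5 = 0 XOR 1 = 1
m16 = I5 XOR m8 = 1 XOR 1 = 0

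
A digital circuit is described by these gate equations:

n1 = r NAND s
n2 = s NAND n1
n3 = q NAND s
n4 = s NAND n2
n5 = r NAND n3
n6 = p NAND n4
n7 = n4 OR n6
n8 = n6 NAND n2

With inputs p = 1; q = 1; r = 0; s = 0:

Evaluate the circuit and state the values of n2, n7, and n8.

n1 = r NAND s = 0 NAND 0 = 1
n2 = s NAND n1 = 0 NAND 1 = 1
n4 = s NAND n2 = 0 NAND 1 = 1
n6 = p NAND n4 = 1 NAND 1 = 0
n7 = n4 OR n6 = 1 OR 0 = 1
n8 = n6 NAND n2 = 0 NAND 1 = 1

n2 = 1, n7 = 1, n8 = 1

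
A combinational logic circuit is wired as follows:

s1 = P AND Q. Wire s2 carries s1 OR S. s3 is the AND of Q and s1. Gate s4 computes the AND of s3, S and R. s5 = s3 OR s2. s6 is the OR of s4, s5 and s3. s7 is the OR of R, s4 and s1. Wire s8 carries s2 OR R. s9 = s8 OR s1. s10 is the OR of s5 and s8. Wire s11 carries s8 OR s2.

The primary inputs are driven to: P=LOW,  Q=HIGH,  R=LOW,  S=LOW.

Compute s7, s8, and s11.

s1 = P AND Q = LOW AND HIGH = LOW
s2 = s1 OR S = LOW OR LOW = LOW
s3 = Q AND s1 = HIGH AND LOW = LOW
s4 = s3 AND S AND R = LOW AND LOW AND LOW = LOW
s7 = R OR s4 OR s1 = LOW OR LOW OR LOW = LOW
s8 = s2 OR R = LOW OR LOW = LOW
s11 = s8 OR s2 = LOW OR LOW = LOW

s7 = LOW, s8 = LOW, s11 = LOW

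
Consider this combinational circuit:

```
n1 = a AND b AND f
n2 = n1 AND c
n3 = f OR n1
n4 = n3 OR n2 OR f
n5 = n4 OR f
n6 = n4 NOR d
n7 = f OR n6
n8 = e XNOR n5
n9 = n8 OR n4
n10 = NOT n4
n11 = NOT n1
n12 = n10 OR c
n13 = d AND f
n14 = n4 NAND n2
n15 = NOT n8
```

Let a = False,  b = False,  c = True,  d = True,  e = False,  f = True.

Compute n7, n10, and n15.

n7 = True, n10 = False, n15 = True

n1 = a AND b AND f = False AND False AND True = False
n2 = n1 AND c = False AND True = False
n3 = f OR n1 = True OR False = True
n4 = n3 OR n2 OR f = True OR False OR True = True
n5 = n4 OR f = True OR True = True
n6 = n4 NOR d = True NOR True = False
n7 = f OR n6 = True OR False = True
n8 = e XNOR n5 = False XNOR True = False
n10 = NOT n4 = NOT True = False
n15 = NOT n8 = NOT False = True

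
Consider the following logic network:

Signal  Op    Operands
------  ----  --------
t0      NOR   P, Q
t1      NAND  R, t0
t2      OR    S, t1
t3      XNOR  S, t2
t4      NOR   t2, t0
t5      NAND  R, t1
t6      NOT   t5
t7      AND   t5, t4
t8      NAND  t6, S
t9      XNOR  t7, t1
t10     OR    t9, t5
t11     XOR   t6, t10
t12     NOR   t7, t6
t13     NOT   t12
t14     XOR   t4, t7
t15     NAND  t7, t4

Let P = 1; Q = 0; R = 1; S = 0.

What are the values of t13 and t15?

t13 = 1, t15 = 1

t0 = P NOR Q = 1 NOR 0 = 0
t1 = R NAND t0 = 1 NAND 0 = 1
t2 = S OR t1 = 0 OR 1 = 1
t4 = t2 NOR t0 = 1 NOR 0 = 0
t5 = R NAND t1 = 1 NAND 1 = 0
t6 = NOT t5 = NOT 0 = 1
t7 = t5 AND t4 = 0 AND 0 = 0
t12 = t7 NOR t6 = 0 NOR 1 = 0
t13 = NOT t12 = NOT 0 = 1
t15 = t7 NAND t4 = 0 NAND 0 = 1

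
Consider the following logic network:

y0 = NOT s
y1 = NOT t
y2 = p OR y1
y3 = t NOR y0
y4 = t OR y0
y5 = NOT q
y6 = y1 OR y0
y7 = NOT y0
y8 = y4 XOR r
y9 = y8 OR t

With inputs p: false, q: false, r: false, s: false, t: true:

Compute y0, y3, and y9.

y0 = true; y3 = false; y9 = true

y0 = NOT s = NOT false = true
y3 = t NOR y0 = true NOR true = false
y4 = t OR y0 = true OR true = true
y8 = y4 XOR r = true XOR false = true
y9 = y8 OR t = true OR true = true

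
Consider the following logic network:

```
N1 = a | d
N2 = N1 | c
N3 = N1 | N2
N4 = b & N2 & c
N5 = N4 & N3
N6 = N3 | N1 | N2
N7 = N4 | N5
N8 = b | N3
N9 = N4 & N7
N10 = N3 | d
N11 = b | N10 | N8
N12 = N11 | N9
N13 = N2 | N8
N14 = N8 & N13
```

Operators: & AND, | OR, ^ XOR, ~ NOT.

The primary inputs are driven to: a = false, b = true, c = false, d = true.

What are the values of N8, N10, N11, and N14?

N8 = true, N10 = true, N11 = true, N14 = true

N1 = a OR d = false OR true = true
N2 = N1 OR c = true OR false = true
N3 = N1 OR N2 = true OR true = true
N8 = b OR N3 = true OR true = true
N10 = N3 OR d = true OR true = true
N11 = b OR N10 OR N8 = true OR true OR true = true
N13 = N2 OR N8 = true OR true = true
N14 = N8 AND N13 = true AND true = true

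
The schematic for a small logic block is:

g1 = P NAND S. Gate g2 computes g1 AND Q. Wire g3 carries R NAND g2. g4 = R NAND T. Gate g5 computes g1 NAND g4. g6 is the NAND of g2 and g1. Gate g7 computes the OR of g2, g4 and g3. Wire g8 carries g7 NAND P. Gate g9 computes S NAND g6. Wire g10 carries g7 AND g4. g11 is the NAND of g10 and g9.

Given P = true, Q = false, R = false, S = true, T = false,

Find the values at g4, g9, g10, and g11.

g4 = true, g9 = false, g10 = true, g11 = true

g1 = P NAND S = true NAND true = false
g2 = g1 AND Q = false AND false = false
g3 = R NAND g2 = false NAND false = true
g4 = R NAND T = false NAND false = true
g6 = g2 NAND g1 = false NAND false = true
g7 = g2 OR g4 OR g3 = false OR true OR true = true
g9 = S NAND g6 = true NAND true = false
g10 = g7 AND g4 = true AND true = true
g11 = g10 NAND g9 = true NAND false = true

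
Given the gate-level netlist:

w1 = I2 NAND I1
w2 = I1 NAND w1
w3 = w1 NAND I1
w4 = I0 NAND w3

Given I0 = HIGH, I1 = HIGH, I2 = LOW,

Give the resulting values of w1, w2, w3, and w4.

w1 = I2 NAND I1 = LOW NAND HIGH = HIGH
w2 = I1 NAND w1 = HIGH NAND HIGH = LOW
w3 = w1 NAND I1 = HIGH NAND HIGH = LOW
w4 = I0 NAND w3 = HIGH NAND LOW = HIGH

w1 = HIGH, w2 = LOW, w3 = LOW, w4 = HIGH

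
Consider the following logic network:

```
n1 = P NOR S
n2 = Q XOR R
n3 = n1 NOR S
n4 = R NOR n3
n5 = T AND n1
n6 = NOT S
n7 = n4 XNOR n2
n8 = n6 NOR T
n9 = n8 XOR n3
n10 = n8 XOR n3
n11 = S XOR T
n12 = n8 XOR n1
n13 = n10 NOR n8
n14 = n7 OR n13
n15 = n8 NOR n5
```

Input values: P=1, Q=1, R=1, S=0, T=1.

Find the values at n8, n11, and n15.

n1 = P NOR S = 1 NOR 0 = 0
n5 = T AND n1 = 1 AND 0 = 0
n6 = NOT S = NOT 0 = 1
n8 = n6 NOR T = 1 NOR 1 = 0
n11 = S XOR T = 0 XOR 1 = 1
n15 = n8 NOR n5 = 0 NOR 0 = 1

n8 = 0  n11 = 1  n15 = 1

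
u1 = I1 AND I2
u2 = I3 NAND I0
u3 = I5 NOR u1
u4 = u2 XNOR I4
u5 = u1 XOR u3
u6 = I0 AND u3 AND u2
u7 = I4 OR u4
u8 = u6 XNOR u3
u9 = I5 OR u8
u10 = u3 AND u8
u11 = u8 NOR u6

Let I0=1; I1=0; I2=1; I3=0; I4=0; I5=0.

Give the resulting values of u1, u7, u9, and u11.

u1 = I1 AND I2 = 0 AND 1 = 0
u2 = I3 NAND I0 = 0 NAND 1 = 1
u3 = I5 NOR u1 = 0 NOR 0 = 1
u4 = u2 XNOR I4 = 1 XNOR 0 = 0
u6 = I0 AND u3 AND u2 = 1 AND 1 AND 1 = 1
u7 = I4 OR u4 = 0 OR 0 = 0
u8 = u6 XNOR u3 = 1 XNOR 1 = 1
u9 = I5 OR u8 = 0 OR 1 = 1
u11 = u8 NOR u6 = 1 NOR 1 = 0

u1 = 0, u7 = 0, u9 = 1, u11 = 0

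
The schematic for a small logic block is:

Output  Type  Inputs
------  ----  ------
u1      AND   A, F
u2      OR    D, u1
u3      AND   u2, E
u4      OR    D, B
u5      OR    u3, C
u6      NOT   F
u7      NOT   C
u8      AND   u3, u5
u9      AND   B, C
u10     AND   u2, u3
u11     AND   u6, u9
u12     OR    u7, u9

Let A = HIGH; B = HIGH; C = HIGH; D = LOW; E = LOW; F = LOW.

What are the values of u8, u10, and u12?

u8 = LOW  u10 = LOW  u12 = HIGH

u1 = A AND F = HIGH AND LOW = LOW
u2 = D OR u1 = LOW OR LOW = LOW
u3 = u2 AND E = LOW AND LOW = LOW
u5 = u3 OR C = LOW OR HIGH = HIGH
u7 = NOT C = NOT HIGH = LOW
u8 = u3 AND u5 = LOW AND HIGH = LOW
u9 = B AND C = HIGH AND HIGH = HIGH
u10 = u2 AND u3 = LOW AND LOW = LOW
u12 = u7 OR u9 = LOW OR HIGH = HIGH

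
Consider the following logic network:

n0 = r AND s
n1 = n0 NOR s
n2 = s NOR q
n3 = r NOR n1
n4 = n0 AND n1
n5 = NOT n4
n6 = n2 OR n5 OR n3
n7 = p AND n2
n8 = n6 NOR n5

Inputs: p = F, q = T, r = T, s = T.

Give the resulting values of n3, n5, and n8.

n0 = r AND s = T AND T = T
n1 = n0 NOR s = T NOR T = F
n2 = s NOR q = T NOR T = F
n3 = r NOR n1 = T NOR F = F
n4 = n0 AND n1 = T AND F = F
n5 = NOT n4 = NOT F = T
n6 = n2 OR n5 OR n3 = F OR T OR F = T
n8 = n6 NOR n5 = T NOR T = F

n3 = F  n5 = T  n8 = F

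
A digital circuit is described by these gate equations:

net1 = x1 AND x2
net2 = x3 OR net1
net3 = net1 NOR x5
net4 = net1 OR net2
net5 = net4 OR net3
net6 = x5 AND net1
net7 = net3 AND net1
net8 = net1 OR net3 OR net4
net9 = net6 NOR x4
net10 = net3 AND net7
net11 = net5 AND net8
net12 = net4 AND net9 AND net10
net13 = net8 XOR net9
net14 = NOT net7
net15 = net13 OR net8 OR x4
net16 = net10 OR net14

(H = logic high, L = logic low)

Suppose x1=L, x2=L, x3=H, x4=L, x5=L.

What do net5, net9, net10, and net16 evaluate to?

net5 = H, net9 = H, net10 = L, net16 = H

net1 = x1 AND x2 = L AND L = L
net2 = x3 OR net1 = H OR L = H
net3 = net1 NOR x5 = L NOR L = H
net4 = net1 OR net2 = L OR H = H
net5 = net4 OR net3 = H OR H = H
net6 = x5 AND net1 = L AND L = L
net7 = net3 AND net1 = H AND L = L
net9 = net6 NOR x4 = L NOR L = H
net10 = net3 AND net7 = H AND L = L
net14 = NOT net7 = NOT L = H
net16 = net10 OR net14 = L OR H = H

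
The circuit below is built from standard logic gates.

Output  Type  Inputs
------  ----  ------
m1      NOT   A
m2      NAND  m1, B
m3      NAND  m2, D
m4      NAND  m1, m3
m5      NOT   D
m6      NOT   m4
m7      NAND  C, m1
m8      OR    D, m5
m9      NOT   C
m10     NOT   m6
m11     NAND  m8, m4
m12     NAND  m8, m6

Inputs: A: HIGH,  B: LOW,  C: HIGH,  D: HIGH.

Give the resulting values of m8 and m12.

m1 = NOT A = NOT HIGH = LOW
m2 = m1 NAND B = LOW NAND LOW = HIGH
m3 = m2 NAND D = HIGH NAND HIGH = LOW
m4 = m1 NAND m3 = LOW NAND LOW = HIGH
m5 = NOT D = NOT HIGH = LOW
m6 = NOT m4 = NOT HIGH = LOW
m8 = D OR m5 = HIGH OR LOW = HIGH
m12 = m8 NAND m6 = HIGH NAND LOW = HIGH

m8 = HIGH, m12 = HIGH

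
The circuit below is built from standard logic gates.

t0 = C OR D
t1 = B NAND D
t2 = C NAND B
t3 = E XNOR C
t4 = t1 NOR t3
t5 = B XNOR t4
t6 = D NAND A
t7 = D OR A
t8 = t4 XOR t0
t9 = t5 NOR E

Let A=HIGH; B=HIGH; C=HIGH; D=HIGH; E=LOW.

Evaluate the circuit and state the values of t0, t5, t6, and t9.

t0 = HIGH, t5 = HIGH, t6 = LOW, t9 = LOW

t0 = C OR D = HIGH OR HIGH = HIGH
t1 = B NAND D = HIGH NAND HIGH = LOW
t3 = E XNOR C = LOW XNOR HIGH = LOW
t4 = t1 NOR t3 = LOW NOR LOW = HIGH
t5 = B XNOR t4 = HIGH XNOR HIGH = HIGH
t6 = D NAND A = HIGH NAND HIGH = LOW
t9 = t5 NOR E = HIGH NOR LOW = LOW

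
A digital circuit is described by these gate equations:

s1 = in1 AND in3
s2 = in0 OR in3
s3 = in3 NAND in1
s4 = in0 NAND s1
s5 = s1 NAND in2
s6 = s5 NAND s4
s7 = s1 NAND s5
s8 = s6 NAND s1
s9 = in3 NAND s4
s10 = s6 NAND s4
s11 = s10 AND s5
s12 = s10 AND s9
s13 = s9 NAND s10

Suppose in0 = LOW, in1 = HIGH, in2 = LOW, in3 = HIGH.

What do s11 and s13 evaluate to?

s11 = HIGH  s13 = HIGH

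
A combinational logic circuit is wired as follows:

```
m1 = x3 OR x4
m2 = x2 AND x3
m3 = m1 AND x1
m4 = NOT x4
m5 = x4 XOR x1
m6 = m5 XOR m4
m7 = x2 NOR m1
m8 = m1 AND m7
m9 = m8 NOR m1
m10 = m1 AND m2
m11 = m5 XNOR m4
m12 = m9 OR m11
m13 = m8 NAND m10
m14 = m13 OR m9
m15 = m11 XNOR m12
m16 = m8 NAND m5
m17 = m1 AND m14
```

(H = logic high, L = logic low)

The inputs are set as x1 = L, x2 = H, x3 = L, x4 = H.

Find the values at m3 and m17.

m1 = x3 OR x4 = L OR H = H
m2 = x2 AND x3 = H AND L = L
m3 = m1 AND x1 = H AND L = L
m7 = x2 NOR m1 = H NOR H = L
m8 = m1 AND m7 = H AND L = L
m9 = m8 NOR m1 = L NOR H = L
m10 = m1 AND m2 = H AND L = L
m13 = m8 NAND m10 = L NAND L = H
m14 = m13 OR m9 = H OR L = H
m17 = m1 AND m14 = H AND H = H

m3 = L, m17 = H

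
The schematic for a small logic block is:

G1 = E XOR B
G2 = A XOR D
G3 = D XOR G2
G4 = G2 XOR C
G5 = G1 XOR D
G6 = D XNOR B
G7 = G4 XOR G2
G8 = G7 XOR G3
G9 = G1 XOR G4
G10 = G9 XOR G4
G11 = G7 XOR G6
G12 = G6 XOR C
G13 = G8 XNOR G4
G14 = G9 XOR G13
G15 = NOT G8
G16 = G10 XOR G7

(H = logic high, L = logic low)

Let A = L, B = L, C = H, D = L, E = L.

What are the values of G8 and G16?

G1 = E XOR B = L XOR L = L
G2 = A XOR D = L XOR L = L
G3 = D XOR G2 = L XOR L = L
G4 = G2 XOR C = L XOR H = H
G7 = G4 XOR G2 = H XOR L = H
G8 = G7 XOR G3 = H XOR L = H
G9 = G1 XOR G4 = L XOR H = H
G10 = G9 XOR G4 = H XOR H = L
G16 = G10 XOR G7 = L XOR H = H

G8 = H, G16 = H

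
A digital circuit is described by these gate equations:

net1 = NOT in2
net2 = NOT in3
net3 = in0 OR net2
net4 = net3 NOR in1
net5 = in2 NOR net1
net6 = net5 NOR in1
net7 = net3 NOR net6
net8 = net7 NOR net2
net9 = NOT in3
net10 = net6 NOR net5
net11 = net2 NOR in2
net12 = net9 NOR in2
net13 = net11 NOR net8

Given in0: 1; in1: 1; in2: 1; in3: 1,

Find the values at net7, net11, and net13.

net7 = 0; net11 = 0; net13 = 0

net1 = NOT in2 = NOT 1 = 0
net2 = NOT in3 = NOT 1 = 0
net3 = in0 OR net2 = 1 OR 0 = 1
net5 = in2 NOR net1 = 1 NOR 0 = 0
net6 = net5 NOR in1 = 0 NOR 1 = 0
net7 = net3 NOR net6 = 1 NOR 0 = 0
net8 = net7 NOR net2 = 0 NOR 0 = 1
net11 = net2 NOR in2 = 0 NOR 1 = 0
net13 = net11 NOR net8 = 0 NOR 1 = 0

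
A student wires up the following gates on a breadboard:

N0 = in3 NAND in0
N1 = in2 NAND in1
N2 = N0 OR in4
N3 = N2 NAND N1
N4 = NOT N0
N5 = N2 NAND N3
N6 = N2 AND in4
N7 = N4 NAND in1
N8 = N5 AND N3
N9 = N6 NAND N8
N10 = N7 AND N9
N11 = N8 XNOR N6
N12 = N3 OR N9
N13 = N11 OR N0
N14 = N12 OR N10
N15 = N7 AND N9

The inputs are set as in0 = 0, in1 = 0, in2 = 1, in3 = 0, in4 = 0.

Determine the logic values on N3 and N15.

N3 = 0, N15 = 1

N0 = in3 NAND in0 = 0 NAND 0 = 1
N1 = in2 NAND in1 = 1 NAND 0 = 1
N2 = N0 OR in4 = 1 OR 0 = 1
N3 = N2 NAND N1 = 1 NAND 1 = 0
N4 = NOT N0 = NOT 1 = 0
N5 = N2 NAND N3 = 1 NAND 0 = 1
N6 = N2 AND in4 = 1 AND 0 = 0
N7 = N4 NAND in1 = 0 NAND 0 = 1
N8 = N5 AND N3 = 1 AND 0 = 0
N9 = N6 NAND N8 = 0 NAND 0 = 1
N15 = N7 AND N9 = 1 AND 1 = 1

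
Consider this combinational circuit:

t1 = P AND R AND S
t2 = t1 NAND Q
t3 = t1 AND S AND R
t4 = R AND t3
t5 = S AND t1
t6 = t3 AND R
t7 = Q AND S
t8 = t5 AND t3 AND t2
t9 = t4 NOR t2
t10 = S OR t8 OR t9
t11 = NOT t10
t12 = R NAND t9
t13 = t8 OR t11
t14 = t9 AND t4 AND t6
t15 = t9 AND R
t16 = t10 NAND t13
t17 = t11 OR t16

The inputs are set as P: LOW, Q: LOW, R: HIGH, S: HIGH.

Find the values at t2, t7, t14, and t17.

t2 = HIGH, t7 = LOW, t14 = LOW, t17 = HIGH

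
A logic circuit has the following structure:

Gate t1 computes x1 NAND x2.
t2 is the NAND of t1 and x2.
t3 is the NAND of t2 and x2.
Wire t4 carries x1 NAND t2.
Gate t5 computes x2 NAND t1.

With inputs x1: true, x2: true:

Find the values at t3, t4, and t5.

t3 = false, t4 = false, t5 = true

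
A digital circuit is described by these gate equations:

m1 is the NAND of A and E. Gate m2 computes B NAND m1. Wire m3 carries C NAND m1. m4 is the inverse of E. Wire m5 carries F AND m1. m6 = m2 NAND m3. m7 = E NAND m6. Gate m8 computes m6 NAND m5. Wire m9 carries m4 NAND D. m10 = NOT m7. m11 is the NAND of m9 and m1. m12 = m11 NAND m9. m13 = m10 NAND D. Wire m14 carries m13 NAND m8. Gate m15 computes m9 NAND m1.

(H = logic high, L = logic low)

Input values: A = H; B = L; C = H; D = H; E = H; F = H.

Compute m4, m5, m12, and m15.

m4 = L, m5 = L, m12 = L, m15 = H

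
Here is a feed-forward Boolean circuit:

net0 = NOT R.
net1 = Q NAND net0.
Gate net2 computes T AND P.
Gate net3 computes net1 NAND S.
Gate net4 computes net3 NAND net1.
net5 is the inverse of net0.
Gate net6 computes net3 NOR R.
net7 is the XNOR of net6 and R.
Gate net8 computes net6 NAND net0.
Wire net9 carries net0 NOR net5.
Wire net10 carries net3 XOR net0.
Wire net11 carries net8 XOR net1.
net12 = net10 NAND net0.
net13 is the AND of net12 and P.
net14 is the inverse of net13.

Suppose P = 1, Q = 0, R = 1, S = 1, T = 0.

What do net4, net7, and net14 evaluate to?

net0 = NOT R = NOT 1 = 0
net1 = Q NAND net0 = 0 NAND 0 = 1
net3 = net1 NAND S = 1 NAND 1 = 0
net4 = net3 NAND net1 = 0 NAND 1 = 1
net6 = net3 NOR R = 0 NOR 1 = 0
net7 = net6 XNOR R = 0 XNOR 1 = 0
net10 = net3 XOR net0 = 0 XOR 0 = 0
net12 = net10 NAND net0 = 0 NAND 0 = 1
net13 = net12 AND P = 1 AND 1 = 1
net14 = NOT net13 = NOT 1 = 0

net4 = 1  net7 = 0  net14 = 0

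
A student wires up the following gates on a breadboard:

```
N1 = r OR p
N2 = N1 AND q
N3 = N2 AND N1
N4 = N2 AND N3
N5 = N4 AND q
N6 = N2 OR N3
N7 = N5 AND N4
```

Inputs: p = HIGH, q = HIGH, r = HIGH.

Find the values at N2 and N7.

N1 = r OR p = HIGH OR HIGH = HIGH
N2 = N1 AND q = HIGH AND HIGH = HIGH
N3 = N2 AND N1 = HIGH AND HIGH = HIGH
N4 = N2 AND N3 = HIGH AND HIGH = HIGH
N5 = N4 AND q = HIGH AND HIGH = HIGH
N7 = N5 AND N4 = HIGH AND HIGH = HIGH

N2 = HIGH, N7 = HIGH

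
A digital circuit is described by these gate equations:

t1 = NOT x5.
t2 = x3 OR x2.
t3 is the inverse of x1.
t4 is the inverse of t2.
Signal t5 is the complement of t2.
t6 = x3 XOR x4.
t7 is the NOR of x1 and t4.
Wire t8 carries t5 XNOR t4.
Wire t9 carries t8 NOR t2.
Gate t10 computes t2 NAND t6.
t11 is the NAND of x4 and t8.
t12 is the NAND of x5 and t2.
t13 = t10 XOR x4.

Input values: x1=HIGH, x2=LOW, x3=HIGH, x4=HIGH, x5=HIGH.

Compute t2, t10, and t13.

t2 = x3 OR x2 = HIGH OR LOW = HIGH
t6 = x3 XOR x4 = HIGH XOR HIGH = LOW
t10 = t2 NAND t6 = HIGH NAND LOW = HIGH
t13 = t10 XOR x4 = HIGH XOR HIGH = LOW

t2 = HIGH; t10 = HIGH; t13 = LOW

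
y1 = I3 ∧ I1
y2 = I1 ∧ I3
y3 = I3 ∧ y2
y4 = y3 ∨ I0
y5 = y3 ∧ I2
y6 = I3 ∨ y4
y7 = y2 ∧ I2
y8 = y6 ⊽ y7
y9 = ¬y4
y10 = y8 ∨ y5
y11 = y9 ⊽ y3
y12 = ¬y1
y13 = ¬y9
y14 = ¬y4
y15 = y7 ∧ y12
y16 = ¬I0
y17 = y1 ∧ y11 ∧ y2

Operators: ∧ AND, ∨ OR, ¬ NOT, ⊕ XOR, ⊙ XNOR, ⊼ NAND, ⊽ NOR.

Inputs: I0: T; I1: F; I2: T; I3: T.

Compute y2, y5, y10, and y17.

y2 = F, y5 = F, y10 = F, y17 = F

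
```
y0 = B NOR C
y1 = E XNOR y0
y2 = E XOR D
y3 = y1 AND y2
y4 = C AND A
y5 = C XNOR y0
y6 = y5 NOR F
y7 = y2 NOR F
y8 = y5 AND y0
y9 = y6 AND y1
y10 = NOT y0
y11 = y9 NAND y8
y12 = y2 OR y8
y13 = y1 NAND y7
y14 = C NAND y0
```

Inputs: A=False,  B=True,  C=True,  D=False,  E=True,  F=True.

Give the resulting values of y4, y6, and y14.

y0 = B NOR C = True NOR True = False
y4 = C AND A = True AND False = False
y5 = C XNOR y0 = True XNOR False = False
y6 = y5 NOR F = False NOR True = False
y14 = C NAND y0 = True NAND False = True

y4 = False; y6 = False; y14 = True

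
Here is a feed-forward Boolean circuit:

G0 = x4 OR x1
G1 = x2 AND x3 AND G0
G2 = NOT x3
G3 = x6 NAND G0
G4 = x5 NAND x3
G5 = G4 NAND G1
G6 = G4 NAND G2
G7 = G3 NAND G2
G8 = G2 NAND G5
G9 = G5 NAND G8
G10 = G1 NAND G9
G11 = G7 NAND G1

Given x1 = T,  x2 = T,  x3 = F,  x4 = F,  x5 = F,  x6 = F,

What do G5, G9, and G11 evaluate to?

G5 = T, G9 = T, G11 = T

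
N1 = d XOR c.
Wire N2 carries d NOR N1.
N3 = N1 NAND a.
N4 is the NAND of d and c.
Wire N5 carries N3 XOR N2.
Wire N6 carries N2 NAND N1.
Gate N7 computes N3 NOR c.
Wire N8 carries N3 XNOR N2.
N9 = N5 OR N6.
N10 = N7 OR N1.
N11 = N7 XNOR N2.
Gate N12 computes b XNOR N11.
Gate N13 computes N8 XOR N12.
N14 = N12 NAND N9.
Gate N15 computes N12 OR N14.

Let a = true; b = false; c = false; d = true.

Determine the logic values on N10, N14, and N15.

N10 = true; N14 = false; N15 = true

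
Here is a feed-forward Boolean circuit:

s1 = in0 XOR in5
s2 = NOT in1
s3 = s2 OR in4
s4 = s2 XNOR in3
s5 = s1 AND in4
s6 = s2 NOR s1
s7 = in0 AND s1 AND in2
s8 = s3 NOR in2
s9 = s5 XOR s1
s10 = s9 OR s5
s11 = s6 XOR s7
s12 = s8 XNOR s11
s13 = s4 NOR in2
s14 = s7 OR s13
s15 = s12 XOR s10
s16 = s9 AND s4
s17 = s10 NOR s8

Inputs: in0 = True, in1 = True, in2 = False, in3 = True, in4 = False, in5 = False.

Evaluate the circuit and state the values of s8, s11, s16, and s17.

s8 = True  s11 = False  s16 = False  s17 = False

s1 = in0 XOR in5 = True XOR False = True
s2 = NOT in1 = NOT True = False
s3 = s2 OR in4 = False OR False = False
s4 = s2 XNOR in3 = False XNOR True = False
s5 = s1 AND in4 = True AND False = False
s6 = s2 NOR s1 = False NOR True = False
s7 = in0 AND s1 AND in2 = True AND True AND False = False
s8 = s3 NOR in2 = False NOR False = True
s9 = s5 XOR s1 = False XOR True = True
s10 = s9 OR s5 = True OR False = True
s11 = s6 XOR s7 = False XOR False = False
s16 = s9 AND s4 = True AND False = False
s17 = s10 NOR s8 = True NOR True = False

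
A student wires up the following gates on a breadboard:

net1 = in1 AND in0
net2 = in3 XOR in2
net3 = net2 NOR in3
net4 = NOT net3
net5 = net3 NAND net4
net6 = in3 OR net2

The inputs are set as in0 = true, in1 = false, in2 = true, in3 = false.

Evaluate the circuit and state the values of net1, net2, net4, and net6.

net1 = in1 AND in0 = false AND true = false
net2 = in3 XOR in2 = false XOR true = true
net3 = net2 NOR in3 = true NOR false = false
net4 = NOT net3 = NOT false = true
net6 = in3 OR net2 = false OR true = true

net1 = false; net2 = true; net4 = true; net6 = true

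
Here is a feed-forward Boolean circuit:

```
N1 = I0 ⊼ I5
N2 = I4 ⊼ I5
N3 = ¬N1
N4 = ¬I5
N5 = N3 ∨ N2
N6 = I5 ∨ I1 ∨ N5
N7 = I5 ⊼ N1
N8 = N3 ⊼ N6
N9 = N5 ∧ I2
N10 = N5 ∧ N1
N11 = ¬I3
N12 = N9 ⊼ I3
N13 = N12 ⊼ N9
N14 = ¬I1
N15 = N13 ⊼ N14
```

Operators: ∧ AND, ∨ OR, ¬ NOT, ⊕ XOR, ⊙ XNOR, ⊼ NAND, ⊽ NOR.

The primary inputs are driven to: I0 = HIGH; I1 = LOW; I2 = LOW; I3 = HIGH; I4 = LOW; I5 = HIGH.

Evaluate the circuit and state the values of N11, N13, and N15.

N1 = I0 NAND I5 = HIGH NAND HIGH = LOW
N2 = I4 NAND I5 = LOW NAND HIGH = HIGH
N3 = NOT N1 = NOT LOW = HIGH
N5 = N3 OR N2 = HIGH OR HIGH = HIGH
N9 = N5 AND I2 = HIGH AND LOW = LOW
N11 = NOT I3 = NOT HIGH = LOW
N12 = N9 NAND I3 = LOW NAND HIGH = HIGH
N13 = N12 NAND N9 = HIGH NAND LOW = HIGH
N14 = NOT I1 = NOT LOW = HIGH
N15 = N13 NAND N14 = HIGH NAND HIGH = LOW

N11 = LOW, N13 = HIGH, N15 = LOW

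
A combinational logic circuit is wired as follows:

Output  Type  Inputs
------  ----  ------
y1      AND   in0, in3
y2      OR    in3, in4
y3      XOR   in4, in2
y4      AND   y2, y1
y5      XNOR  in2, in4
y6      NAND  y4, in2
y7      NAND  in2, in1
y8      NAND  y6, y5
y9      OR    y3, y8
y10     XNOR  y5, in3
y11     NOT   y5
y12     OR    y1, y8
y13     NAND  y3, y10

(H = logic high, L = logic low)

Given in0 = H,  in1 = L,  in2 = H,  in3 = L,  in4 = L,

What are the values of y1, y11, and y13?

y1 = L  y11 = H  y13 = L

y1 = in0 AND in3 = H AND L = L
y3 = in4 XOR in2 = L XOR H = H
y5 = in2 XNOR in4 = H XNOR L = L
y10 = y5 XNOR in3 = L XNOR L = H
y11 = NOT y5 = NOT L = H
y13 = y3 NAND y10 = H NAND H = L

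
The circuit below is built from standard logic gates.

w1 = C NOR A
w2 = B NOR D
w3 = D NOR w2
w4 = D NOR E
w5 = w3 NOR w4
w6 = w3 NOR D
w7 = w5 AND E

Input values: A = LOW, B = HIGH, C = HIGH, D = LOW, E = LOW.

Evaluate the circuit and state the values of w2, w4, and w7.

w2 = B NOR D = HIGH NOR LOW = LOW
w3 = D NOR w2 = LOW NOR LOW = HIGH
w4 = D NOR E = LOW NOR LOW = HIGH
w5 = w3 NOR w4 = HIGH NOR HIGH = LOW
w7 = w5 AND E = LOW AND LOW = LOW

w2 = LOW, w4 = HIGH, w7 = LOW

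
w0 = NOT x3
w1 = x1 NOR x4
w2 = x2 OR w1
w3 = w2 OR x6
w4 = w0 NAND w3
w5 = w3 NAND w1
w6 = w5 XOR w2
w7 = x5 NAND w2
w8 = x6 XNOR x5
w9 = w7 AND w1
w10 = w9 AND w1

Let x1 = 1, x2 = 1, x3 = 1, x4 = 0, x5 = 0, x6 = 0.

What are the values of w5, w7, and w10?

w5 = 1, w7 = 1, w10 = 0

w1 = x1 NOR x4 = 1 NOR 0 = 0
w2 = x2 OR w1 = 1 OR 0 = 1
w3 = w2 OR x6 = 1 OR 0 = 1
w5 = w3 NAND w1 = 1 NAND 0 = 1
w7 = x5 NAND w2 = 0 NAND 1 = 1
w9 = w7 AND w1 = 1 AND 0 = 0
w10 = w9 AND w1 = 0 AND 0 = 0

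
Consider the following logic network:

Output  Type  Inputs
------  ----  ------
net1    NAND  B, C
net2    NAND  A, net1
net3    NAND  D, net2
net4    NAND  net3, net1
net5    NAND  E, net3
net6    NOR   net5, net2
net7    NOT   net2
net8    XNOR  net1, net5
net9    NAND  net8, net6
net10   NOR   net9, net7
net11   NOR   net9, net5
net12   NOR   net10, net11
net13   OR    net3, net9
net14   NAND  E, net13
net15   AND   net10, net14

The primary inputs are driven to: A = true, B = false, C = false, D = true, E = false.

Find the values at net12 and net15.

net12 = true, net15 = false

net1 = B NAND C = false NAND false = true
net2 = A NAND net1 = true NAND true = false
net3 = D NAND net2 = true NAND false = true
net5 = E NAND net3 = false NAND true = true
net6 = net5 NOR net2 = true NOR false = false
net7 = NOT net2 = NOT false = true
net8 = net1 XNOR net5 = true XNOR true = true
net9 = net8 NAND net6 = true NAND false = true
net10 = net9 NOR net7 = true NOR true = false
net11 = net9 NOR net5 = true NOR true = false
net12 = net10 NOR net11 = false NOR false = true
net13 = net3 OR net9 = true OR true = true
net14 = E NAND net13 = false NAND true = true
net15 = net10 AND net14 = false AND true = false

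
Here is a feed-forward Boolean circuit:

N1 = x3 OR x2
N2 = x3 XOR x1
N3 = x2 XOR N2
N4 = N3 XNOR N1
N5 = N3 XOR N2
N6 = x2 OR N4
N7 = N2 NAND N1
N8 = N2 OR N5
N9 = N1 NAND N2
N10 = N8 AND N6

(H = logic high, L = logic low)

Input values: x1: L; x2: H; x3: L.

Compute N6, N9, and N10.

N6 = H, N9 = H, N10 = H

N1 = x3 OR x2 = L OR H = H
N2 = x3 XOR x1 = L XOR L = L
N3 = x2 XOR N2 = H XOR L = H
N4 = N3 XNOR N1 = H XNOR H = H
N5 = N3 XOR N2 = H XOR L = H
N6 = x2 OR N4 = H OR H = H
N8 = N2 OR N5 = L OR H = H
N9 = N1 NAND N2 = H NAND L = H
N10 = N8 AND N6 = H AND H = H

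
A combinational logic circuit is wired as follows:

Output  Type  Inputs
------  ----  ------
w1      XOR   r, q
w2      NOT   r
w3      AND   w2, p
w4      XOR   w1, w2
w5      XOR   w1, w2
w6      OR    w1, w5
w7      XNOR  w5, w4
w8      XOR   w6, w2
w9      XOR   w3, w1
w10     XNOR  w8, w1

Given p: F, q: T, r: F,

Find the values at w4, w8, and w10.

w1 = r XOR q = F XOR T = T
w2 = NOT r = NOT F = T
w4 = w1 XOR w2 = T XOR T = F
w5 = w1 XOR w2 = T XOR T = F
w6 = w1 OR w5 = T OR F = T
w8 = w6 XOR w2 = T XOR T = F
w10 = w8 XNOR w1 = F XNOR T = F

w4 = F, w8 = F, w10 = F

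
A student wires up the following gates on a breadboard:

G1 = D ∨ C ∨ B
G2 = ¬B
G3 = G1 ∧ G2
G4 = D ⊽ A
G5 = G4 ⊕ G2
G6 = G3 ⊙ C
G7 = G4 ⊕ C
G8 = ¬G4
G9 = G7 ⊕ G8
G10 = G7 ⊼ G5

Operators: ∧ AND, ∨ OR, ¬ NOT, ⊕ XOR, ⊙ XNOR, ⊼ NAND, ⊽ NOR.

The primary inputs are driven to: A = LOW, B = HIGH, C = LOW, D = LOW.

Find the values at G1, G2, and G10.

G1 = HIGH, G2 = LOW, G10 = LOW

G1 = D OR C OR B = LOW OR LOW OR HIGH = HIGH
G2 = NOT B = NOT HIGH = LOW
G4 = D NOR A = LOW NOR LOW = HIGH
G5 = G4 XOR G2 = HIGH XOR LOW = HIGH
G7 = G4 XOR C = HIGH XOR LOW = HIGH
G10 = G7 NAND G5 = HIGH NAND HIGH = LOW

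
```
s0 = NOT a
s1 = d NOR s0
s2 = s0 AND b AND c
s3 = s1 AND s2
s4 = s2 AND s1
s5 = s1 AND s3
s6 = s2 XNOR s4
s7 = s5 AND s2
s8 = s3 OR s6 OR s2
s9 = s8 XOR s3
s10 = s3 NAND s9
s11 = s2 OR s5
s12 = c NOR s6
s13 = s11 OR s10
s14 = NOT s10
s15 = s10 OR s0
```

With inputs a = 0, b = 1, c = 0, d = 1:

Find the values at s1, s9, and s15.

s0 = NOT a = NOT 0 = 1
s1 = d NOR s0 = 1 NOR 1 = 0
s2 = s0 AND b AND c = 1 AND 1 AND 0 = 0
s3 = s1 AND s2 = 0 AND 0 = 0
s4 = s2 AND s1 = 0 AND 0 = 0
s6 = s2 XNOR s4 = 0 XNOR 0 = 1
s8 = s3 OR s6 OR s2 = 0 OR 1 OR 0 = 1
s9 = s8 XOR s3 = 1 XOR 0 = 1
s10 = s3 NAND s9 = 0 NAND 1 = 1
s15 = s10 OR s0 = 1 OR 1 = 1

s1 = 0; s9 = 1; s15 = 1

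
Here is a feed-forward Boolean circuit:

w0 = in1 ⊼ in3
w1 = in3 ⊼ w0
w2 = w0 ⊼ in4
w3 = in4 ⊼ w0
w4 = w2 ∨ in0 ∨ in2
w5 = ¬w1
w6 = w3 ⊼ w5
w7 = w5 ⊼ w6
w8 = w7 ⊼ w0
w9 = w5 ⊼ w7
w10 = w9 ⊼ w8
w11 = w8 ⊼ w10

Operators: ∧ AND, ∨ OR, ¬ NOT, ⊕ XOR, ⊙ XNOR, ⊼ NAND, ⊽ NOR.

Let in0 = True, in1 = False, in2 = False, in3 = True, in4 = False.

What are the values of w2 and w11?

w2 = True; w11 = True

w0 = in1 NAND in3 = False NAND True = True
w1 = in3 NAND w0 = True NAND True = False
w2 = w0 NAND in4 = True NAND False = True
w3 = in4 NAND w0 = False NAND True = True
w5 = NOT w1 = NOT False = True
w6 = w3 NAND w5 = True NAND True = False
w7 = w5 NAND w6 = True NAND False = True
w8 = w7 NAND w0 = True NAND True = False
w9 = w5 NAND w7 = True NAND True = False
w10 = w9 NAND w8 = False NAND False = True
w11 = w8 NAND w10 = False NAND True = True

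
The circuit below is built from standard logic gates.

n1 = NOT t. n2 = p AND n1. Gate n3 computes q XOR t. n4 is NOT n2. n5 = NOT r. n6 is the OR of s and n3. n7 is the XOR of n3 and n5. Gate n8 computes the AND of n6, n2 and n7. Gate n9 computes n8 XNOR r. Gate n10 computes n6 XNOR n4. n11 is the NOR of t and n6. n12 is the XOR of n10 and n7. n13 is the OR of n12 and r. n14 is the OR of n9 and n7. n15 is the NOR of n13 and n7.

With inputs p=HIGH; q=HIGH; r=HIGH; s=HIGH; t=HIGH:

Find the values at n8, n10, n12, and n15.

n1 = NOT t = NOT HIGH = LOW
n2 = p AND n1 = HIGH AND LOW = LOW
n3 = q XOR t = HIGH XOR HIGH = LOW
n4 = NOT n2 = NOT LOW = HIGH
n5 = NOT r = NOT HIGH = LOW
n6 = s OR n3 = HIGH OR LOW = HIGH
n7 = n3 XOR n5 = LOW XOR LOW = LOW
n8 = n6 AND n2 AND n7 = HIGH AND LOW AND LOW = LOW
n10 = n6 XNOR n4 = HIGH XNOR HIGH = HIGH
n12 = n10 XOR n7 = HIGH XOR LOW = HIGH
n13 = n12 OR r = HIGH OR HIGH = HIGH
n15 = n13 NOR n7 = HIGH NOR LOW = LOW

n8 = LOW, n10 = HIGH, n12 = HIGH, n15 = LOW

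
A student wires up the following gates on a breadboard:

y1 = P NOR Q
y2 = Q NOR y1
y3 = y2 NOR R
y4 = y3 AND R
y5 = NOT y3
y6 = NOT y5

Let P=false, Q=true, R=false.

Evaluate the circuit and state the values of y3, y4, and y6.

y3 = true, y4 = false, y6 = true

y1 = P NOR Q = false NOR true = false
y2 = Q NOR y1 = true NOR false = false
y3 = y2 NOR R = false NOR false = true
y4 = y3 AND R = true AND false = false
y5 = NOT y3 = NOT true = false
y6 = NOT y5 = NOT false = true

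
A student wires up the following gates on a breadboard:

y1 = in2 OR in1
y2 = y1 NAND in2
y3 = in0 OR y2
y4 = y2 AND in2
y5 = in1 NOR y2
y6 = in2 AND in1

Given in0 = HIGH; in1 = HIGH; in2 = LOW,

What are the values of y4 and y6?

y1 = in2 OR in1 = LOW OR HIGH = HIGH
y2 = y1 NAND in2 = HIGH NAND LOW = HIGH
y4 = y2 AND in2 = HIGH AND LOW = LOW
y6 = in2 AND in1 = LOW AND HIGH = LOW

y4 = LOW, y6 = LOW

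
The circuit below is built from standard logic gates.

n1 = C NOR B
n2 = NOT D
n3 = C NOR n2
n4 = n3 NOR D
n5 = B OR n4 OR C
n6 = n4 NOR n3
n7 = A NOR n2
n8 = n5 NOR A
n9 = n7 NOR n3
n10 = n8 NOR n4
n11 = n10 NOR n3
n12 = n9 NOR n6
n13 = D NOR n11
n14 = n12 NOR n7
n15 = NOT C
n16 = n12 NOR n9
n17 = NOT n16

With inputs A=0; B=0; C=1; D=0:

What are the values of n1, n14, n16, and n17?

n1 = C NOR B = 1 NOR 0 = 0
n2 = NOT D = NOT 0 = 1
n3 = C NOR n2 = 1 NOR 1 = 0
n4 = n3 NOR D = 0 NOR 0 = 1
n6 = n4 NOR n3 = 1 NOR 0 = 0
n7 = A NOR n2 = 0 NOR 1 = 0
n9 = n7 NOR n3 = 0 NOR 0 = 1
n12 = n9 NOR n6 = 1 NOR 0 = 0
n14 = n12 NOR n7 = 0 NOR 0 = 1
n16 = n12 NOR n9 = 0 NOR 1 = 0
n17 = NOT n16 = NOT 0 = 1

n1 = 0, n14 = 1, n16 = 0, n17 = 1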